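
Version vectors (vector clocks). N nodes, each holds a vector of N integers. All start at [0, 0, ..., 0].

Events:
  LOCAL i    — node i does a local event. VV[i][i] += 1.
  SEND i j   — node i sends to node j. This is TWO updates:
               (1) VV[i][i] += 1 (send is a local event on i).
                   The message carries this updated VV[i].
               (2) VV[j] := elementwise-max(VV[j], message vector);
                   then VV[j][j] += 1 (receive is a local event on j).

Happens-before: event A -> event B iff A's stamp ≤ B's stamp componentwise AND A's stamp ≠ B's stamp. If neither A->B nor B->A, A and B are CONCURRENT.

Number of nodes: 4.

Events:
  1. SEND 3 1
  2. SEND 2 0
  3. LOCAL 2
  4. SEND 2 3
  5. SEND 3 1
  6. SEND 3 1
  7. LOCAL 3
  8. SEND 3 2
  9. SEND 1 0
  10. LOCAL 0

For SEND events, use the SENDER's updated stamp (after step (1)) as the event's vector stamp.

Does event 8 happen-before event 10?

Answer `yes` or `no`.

Answer: no

Derivation:
Initial: VV[0]=[0, 0, 0, 0]
Initial: VV[1]=[0, 0, 0, 0]
Initial: VV[2]=[0, 0, 0, 0]
Initial: VV[3]=[0, 0, 0, 0]
Event 1: SEND 3->1: VV[3][3]++ -> VV[3]=[0, 0, 0, 1], msg_vec=[0, 0, 0, 1]; VV[1]=max(VV[1],msg_vec) then VV[1][1]++ -> VV[1]=[0, 1, 0, 1]
Event 2: SEND 2->0: VV[2][2]++ -> VV[2]=[0, 0, 1, 0], msg_vec=[0, 0, 1, 0]; VV[0]=max(VV[0],msg_vec) then VV[0][0]++ -> VV[0]=[1, 0, 1, 0]
Event 3: LOCAL 2: VV[2][2]++ -> VV[2]=[0, 0, 2, 0]
Event 4: SEND 2->3: VV[2][2]++ -> VV[2]=[0, 0, 3, 0], msg_vec=[0, 0, 3, 0]; VV[3]=max(VV[3],msg_vec) then VV[3][3]++ -> VV[3]=[0, 0, 3, 2]
Event 5: SEND 3->1: VV[3][3]++ -> VV[3]=[0, 0, 3, 3], msg_vec=[0, 0, 3, 3]; VV[1]=max(VV[1],msg_vec) then VV[1][1]++ -> VV[1]=[0, 2, 3, 3]
Event 6: SEND 3->1: VV[3][3]++ -> VV[3]=[0, 0, 3, 4], msg_vec=[0, 0, 3, 4]; VV[1]=max(VV[1],msg_vec) then VV[1][1]++ -> VV[1]=[0, 3, 3, 4]
Event 7: LOCAL 3: VV[3][3]++ -> VV[3]=[0, 0, 3, 5]
Event 8: SEND 3->2: VV[3][3]++ -> VV[3]=[0, 0, 3, 6], msg_vec=[0, 0, 3, 6]; VV[2]=max(VV[2],msg_vec) then VV[2][2]++ -> VV[2]=[0, 0, 4, 6]
Event 9: SEND 1->0: VV[1][1]++ -> VV[1]=[0, 4, 3, 4], msg_vec=[0, 4, 3, 4]; VV[0]=max(VV[0],msg_vec) then VV[0][0]++ -> VV[0]=[2, 4, 3, 4]
Event 10: LOCAL 0: VV[0][0]++ -> VV[0]=[3, 4, 3, 4]
Event 8 stamp: [0, 0, 3, 6]
Event 10 stamp: [3, 4, 3, 4]
[0, 0, 3, 6] <= [3, 4, 3, 4]? False. Equal? False. Happens-before: False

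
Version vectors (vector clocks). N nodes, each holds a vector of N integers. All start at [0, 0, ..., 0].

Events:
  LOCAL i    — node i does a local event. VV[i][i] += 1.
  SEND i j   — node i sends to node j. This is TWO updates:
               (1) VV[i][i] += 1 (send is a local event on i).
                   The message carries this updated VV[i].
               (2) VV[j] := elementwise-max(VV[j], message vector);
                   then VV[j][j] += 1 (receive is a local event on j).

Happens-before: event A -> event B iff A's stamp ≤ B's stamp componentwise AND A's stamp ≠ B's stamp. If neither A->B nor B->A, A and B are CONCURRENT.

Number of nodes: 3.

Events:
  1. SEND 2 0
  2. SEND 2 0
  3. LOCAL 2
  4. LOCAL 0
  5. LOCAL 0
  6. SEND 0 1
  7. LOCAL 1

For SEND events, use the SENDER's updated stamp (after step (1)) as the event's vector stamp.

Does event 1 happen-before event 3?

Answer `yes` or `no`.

Answer: yes

Derivation:
Initial: VV[0]=[0, 0, 0]
Initial: VV[1]=[0, 0, 0]
Initial: VV[2]=[0, 0, 0]
Event 1: SEND 2->0: VV[2][2]++ -> VV[2]=[0, 0, 1], msg_vec=[0, 0, 1]; VV[0]=max(VV[0],msg_vec) then VV[0][0]++ -> VV[0]=[1, 0, 1]
Event 2: SEND 2->0: VV[2][2]++ -> VV[2]=[0, 0, 2], msg_vec=[0, 0, 2]; VV[0]=max(VV[0],msg_vec) then VV[0][0]++ -> VV[0]=[2, 0, 2]
Event 3: LOCAL 2: VV[2][2]++ -> VV[2]=[0, 0, 3]
Event 4: LOCAL 0: VV[0][0]++ -> VV[0]=[3, 0, 2]
Event 5: LOCAL 0: VV[0][0]++ -> VV[0]=[4, 0, 2]
Event 6: SEND 0->1: VV[0][0]++ -> VV[0]=[5, 0, 2], msg_vec=[5, 0, 2]; VV[1]=max(VV[1],msg_vec) then VV[1][1]++ -> VV[1]=[5, 1, 2]
Event 7: LOCAL 1: VV[1][1]++ -> VV[1]=[5, 2, 2]
Event 1 stamp: [0, 0, 1]
Event 3 stamp: [0, 0, 3]
[0, 0, 1] <= [0, 0, 3]? True. Equal? False. Happens-before: True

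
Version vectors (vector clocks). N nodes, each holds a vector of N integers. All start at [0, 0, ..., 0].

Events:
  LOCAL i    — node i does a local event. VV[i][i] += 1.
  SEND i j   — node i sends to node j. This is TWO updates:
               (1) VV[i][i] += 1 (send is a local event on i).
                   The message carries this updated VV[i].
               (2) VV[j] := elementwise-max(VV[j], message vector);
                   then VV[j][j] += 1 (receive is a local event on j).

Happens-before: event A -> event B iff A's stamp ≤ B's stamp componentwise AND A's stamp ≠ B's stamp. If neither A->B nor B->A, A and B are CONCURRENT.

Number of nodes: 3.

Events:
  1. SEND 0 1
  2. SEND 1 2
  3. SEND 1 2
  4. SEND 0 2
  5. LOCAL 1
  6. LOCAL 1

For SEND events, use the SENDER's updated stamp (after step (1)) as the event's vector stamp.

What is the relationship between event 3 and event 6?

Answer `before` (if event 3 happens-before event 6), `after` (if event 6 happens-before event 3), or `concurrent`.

Answer: before

Derivation:
Initial: VV[0]=[0, 0, 0]
Initial: VV[1]=[0, 0, 0]
Initial: VV[2]=[0, 0, 0]
Event 1: SEND 0->1: VV[0][0]++ -> VV[0]=[1, 0, 0], msg_vec=[1, 0, 0]; VV[1]=max(VV[1],msg_vec) then VV[1][1]++ -> VV[1]=[1, 1, 0]
Event 2: SEND 1->2: VV[1][1]++ -> VV[1]=[1, 2, 0], msg_vec=[1, 2, 0]; VV[2]=max(VV[2],msg_vec) then VV[2][2]++ -> VV[2]=[1, 2, 1]
Event 3: SEND 1->2: VV[1][1]++ -> VV[1]=[1, 3, 0], msg_vec=[1, 3, 0]; VV[2]=max(VV[2],msg_vec) then VV[2][2]++ -> VV[2]=[1, 3, 2]
Event 4: SEND 0->2: VV[0][0]++ -> VV[0]=[2, 0, 0], msg_vec=[2, 0, 0]; VV[2]=max(VV[2],msg_vec) then VV[2][2]++ -> VV[2]=[2, 3, 3]
Event 5: LOCAL 1: VV[1][1]++ -> VV[1]=[1, 4, 0]
Event 6: LOCAL 1: VV[1][1]++ -> VV[1]=[1, 5, 0]
Event 3 stamp: [1, 3, 0]
Event 6 stamp: [1, 5, 0]
[1, 3, 0] <= [1, 5, 0]? True
[1, 5, 0] <= [1, 3, 0]? False
Relation: before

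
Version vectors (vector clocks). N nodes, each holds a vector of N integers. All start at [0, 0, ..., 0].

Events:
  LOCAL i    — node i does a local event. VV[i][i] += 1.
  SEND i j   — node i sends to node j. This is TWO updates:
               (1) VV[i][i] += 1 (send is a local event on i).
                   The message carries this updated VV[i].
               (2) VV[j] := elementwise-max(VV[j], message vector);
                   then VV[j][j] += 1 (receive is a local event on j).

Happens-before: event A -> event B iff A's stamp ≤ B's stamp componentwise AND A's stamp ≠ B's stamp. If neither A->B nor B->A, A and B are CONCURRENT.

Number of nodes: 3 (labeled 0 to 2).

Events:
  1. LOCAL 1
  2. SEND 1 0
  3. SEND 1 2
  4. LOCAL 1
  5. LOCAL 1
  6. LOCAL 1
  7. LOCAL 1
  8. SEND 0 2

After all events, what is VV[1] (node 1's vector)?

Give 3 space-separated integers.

Initial: VV[0]=[0, 0, 0]
Initial: VV[1]=[0, 0, 0]
Initial: VV[2]=[0, 0, 0]
Event 1: LOCAL 1: VV[1][1]++ -> VV[1]=[0, 1, 0]
Event 2: SEND 1->0: VV[1][1]++ -> VV[1]=[0, 2, 0], msg_vec=[0, 2, 0]; VV[0]=max(VV[0],msg_vec) then VV[0][0]++ -> VV[0]=[1, 2, 0]
Event 3: SEND 1->2: VV[1][1]++ -> VV[1]=[0, 3, 0], msg_vec=[0, 3, 0]; VV[2]=max(VV[2],msg_vec) then VV[2][2]++ -> VV[2]=[0, 3, 1]
Event 4: LOCAL 1: VV[1][1]++ -> VV[1]=[0, 4, 0]
Event 5: LOCAL 1: VV[1][1]++ -> VV[1]=[0, 5, 0]
Event 6: LOCAL 1: VV[1][1]++ -> VV[1]=[0, 6, 0]
Event 7: LOCAL 1: VV[1][1]++ -> VV[1]=[0, 7, 0]
Event 8: SEND 0->2: VV[0][0]++ -> VV[0]=[2, 2, 0], msg_vec=[2, 2, 0]; VV[2]=max(VV[2],msg_vec) then VV[2][2]++ -> VV[2]=[2, 3, 2]
Final vectors: VV[0]=[2, 2, 0]; VV[1]=[0, 7, 0]; VV[2]=[2, 3, 2]

Answer: 0 7 0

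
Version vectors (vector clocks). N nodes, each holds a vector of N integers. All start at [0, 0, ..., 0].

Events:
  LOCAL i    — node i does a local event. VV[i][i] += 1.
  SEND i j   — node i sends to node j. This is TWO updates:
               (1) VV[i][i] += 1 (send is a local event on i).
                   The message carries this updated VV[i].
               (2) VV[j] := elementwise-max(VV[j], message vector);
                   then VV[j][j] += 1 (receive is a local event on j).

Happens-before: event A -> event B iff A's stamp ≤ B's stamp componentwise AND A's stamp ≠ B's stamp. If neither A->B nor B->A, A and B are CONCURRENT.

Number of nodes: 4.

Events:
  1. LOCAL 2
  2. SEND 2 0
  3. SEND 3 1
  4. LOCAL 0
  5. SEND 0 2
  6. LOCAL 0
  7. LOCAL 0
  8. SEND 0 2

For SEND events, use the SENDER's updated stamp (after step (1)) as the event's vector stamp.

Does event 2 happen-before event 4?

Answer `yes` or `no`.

Initial: VV[0]=[0, 0, 0, 0]
Initial: VV[1]=[0, 0, 0, 0]
Initial: VV[2]=[0, 0, 0, 0]
Initial: VV[3]=[0, 0, 0, 0]
Event 1: LOCAL 2: VV[2][2]++ -> VV[2]=[0, 0, 1, 0]
Event 2: SEND 2->0: VV[2][2]++ -> VV[2]=[0, 0, 2, 0], msg_vec=[0, 0, 2, 0]; VV[0]=max(VV[0],msg_vec) then VV[0][0]++ -> VV[0]=[1, 0, 2, 0]
Event 3: SEND 3->1: VV[3][3]++ -> VV[3]=[0, 0, 0, 1], msg_vec=[0, 0, 0, 1]; VV[1]=max(VV[1],msg_vec) then VV[1][1]++ -> VV[1]=[0, 1, 0, 1]
Event 4: LOCAL 0: VV[0][0]++ -> VV[0]=[2, 0, 2, 0]
Event 5: SEND 0->2: VV[0][0]++ -> VV[0]=[3, 0, 2, 0], msg_vec=[3, 0, 2, 0]; VV[2]=max(VV[2],msg_vec) then VV[2][2]++ -> VV[2]=[3, 0, 3, 0]
Event 6: LOCAL 0: VV[0][0]++ -> VV[0]=[4, 0, 2, 0]
Event 7: LOCAL 0: VV[0][0]++ -> VV[0]=[5, 0, 2, 0]
Event 8: SEND 0->2: VV[0][0]++ -> VV[0]=[6, 0, 2, 0], msg_vec=[6, 0, 2, 0]; VV[2]=max(VV[2],msg_vec) then VV[2][2]++ -> VV[2]=[6, 0, 4, 0]
Event 2 stamp: [0, 0, 2, 0]
Event 4 stamp: [2, 0, 2, 0]
[0, 0, 2, 0] <= [2, 0, 2, 0]? True. Equal? False. Happens-before: True

Answer: yes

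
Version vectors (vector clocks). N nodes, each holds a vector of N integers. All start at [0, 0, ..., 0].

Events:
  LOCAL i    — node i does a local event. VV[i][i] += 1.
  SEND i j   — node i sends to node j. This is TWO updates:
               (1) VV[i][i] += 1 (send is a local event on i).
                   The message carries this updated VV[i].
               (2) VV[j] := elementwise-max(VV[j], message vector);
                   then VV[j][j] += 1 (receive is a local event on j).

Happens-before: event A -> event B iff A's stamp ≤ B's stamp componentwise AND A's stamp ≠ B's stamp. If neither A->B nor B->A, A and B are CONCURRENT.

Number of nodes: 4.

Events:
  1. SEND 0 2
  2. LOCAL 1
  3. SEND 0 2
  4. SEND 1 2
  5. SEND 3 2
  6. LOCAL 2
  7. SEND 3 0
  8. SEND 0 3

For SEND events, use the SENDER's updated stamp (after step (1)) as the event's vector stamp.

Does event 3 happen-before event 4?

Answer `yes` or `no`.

Initial: VV[0]=[0, 0, 0, 0]
Initial: VV[1]=[0, 0, 0, 0]
Initial: VV[2]=[0, 0, 0, 0]
Initial: VV[3]=[0, 0, 0, 0]
Event 1: SEND 0->2: VV[0][0]++ -> VV[0]=[1, 0, 0, 0], msg_vec=[1, 0, 0, 0]; VV[2]=max(VV[2],msg_vec) then VV[2][2]++ -> VV[2]=[1, 0, 1, 0]
Event 2: LOCAL 1: VV[1][1]++ -> VV[1]=[0, 1, 0, 0]
Event 3: SEND 0->2: VV[0][0]++ -> VV[0]=[2, 0, 0, 0], msg_vec=[2, 0, 0, 0]; VV[2]=max(VV[2],msg_vec) then VV[2][2]++ -> VV[2]=[2, 0, 2, 0]
Event 4: SEND 1->2: VV[1][1]++ -> VV[1]=[0, 2, 0, 0], msg_vec=[0, 2, 0, 0]; VV[2]=max(VV[2],msg_vec) then VV[2][2]++ -> VV[2]=[2, 2, 3, 0]
Event 5: SEND 3->2: VV[3][3]++ -> VV[3]=[0, 0, 0, 1], msg_vec=[0, 0, 0, 1]; VV[2]=max(VV[2],msg_vec) then VV[2][2]++ -> VV[2]=[2, 2, 4, 1]
Event 6: LOCAL 2: VV[2][2]++ -> VV[2]=[2, 2, 5, 1]
Event 7: SEND 3->0: VV[3][3]++ -> VV[3]=[0, 0, 0, 2], msg_vec=[0, 0, 0, 2]; VV[0]=max(VV[0],msg_vec) then VV[0][0]++ -> VV[0]=[3, 0, 0, 2]
Event 8: SEND 0->3: VV[0][0]++ -> VV[0]=[4, 0, 0, 2], msg_vec=[4, 0, 0, 2]; VV[3]=max(VV[3],msg_vec) then VV[3][3]++ -> VV[3]=[4, 0, 0, 3]
Event 3 stamp: [2, 0, 0, 0]
Event 4 stamp: [0, 2, 0, 0]
[2, 0, 0, 0] <= [0, 2, 0, 0]? False. Equal? False. Happens-before: False

Answer: no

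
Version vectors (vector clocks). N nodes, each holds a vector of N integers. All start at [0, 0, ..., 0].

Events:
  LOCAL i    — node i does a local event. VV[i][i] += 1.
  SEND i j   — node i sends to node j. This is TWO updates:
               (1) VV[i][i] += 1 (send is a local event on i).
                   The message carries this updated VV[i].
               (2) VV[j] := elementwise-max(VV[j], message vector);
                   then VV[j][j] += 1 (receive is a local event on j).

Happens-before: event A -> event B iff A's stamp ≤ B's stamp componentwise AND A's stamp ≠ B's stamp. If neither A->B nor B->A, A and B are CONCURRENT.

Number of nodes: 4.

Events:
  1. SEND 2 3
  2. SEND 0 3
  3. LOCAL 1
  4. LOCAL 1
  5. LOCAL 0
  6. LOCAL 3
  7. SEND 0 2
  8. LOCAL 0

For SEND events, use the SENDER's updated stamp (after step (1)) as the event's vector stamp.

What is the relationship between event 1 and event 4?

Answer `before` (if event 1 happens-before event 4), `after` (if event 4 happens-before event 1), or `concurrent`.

Initial: VV[0]=[0, 0, 0, 0]
Initial: VV[1]=[0, 0, 0, 0]
Initial: VV[2]=[0, 0, 0, 0]
Initial: VV[3]=[0, 0, 0, 0]
Event 1: SEND 2->3: VV[2][2]++ -> VV[2]=[0, 0, 1, 0], msg_vec=[0, 0, 1, 0]; VV[3]=max(VV[3],msg_vec) then VV[3][3]++ -> VV[3]=[0, 0, 1, 1]
Event 2: SEND 0->3: VV[0][0]++ -> VV[0]=[1, 0, 0, 0], msg_vec=[1, 0, 0, 0]; VV[3]=max(VV[3],msg_vec) then VV[3][3]++ -> VV[3]=[1, 0, 1, 2]
Event 3: LOCAL 1: VV[1][1]++ -> VV[1]=[0, 1, 0, 0]
Event 4: LOCAL 1: VV[1][1]++ -> VV[1]=[0, 2, 0, 0]
Event 5: LOCAL 0: VV[0][0]++ -> VV[0]=[2, 0, 0, 0]
Event 6: LOCAL 3: VV[3][3]++ -> VV[3]=[1, 0, 1, 3]
Event 7: SEND 0->2: VV[0][0]++ -> VV[0]=[3, 0, 0, 0], msg_vec=[3, 0, 0, 0]; VV[2]=max(VV[2],msg_vec) then VV[2][2]++ -> VV[2]=[3, 0, 2, 0]
Event 8: LOCAL 0: VV[0][0]++ -> VV[0]=[4, 0, 0, 0]
Event 1 stamp: [0, 0, 1, 0]
Event 4 stamp: [0, 2, 0, 0]
[0, 0, 1, 0] <= [0, 2, 0, 0]? False
[0, 2, 0, 0] <= [0, 0, 1, 0]? False
Relation: concurrent

Answer: concurrent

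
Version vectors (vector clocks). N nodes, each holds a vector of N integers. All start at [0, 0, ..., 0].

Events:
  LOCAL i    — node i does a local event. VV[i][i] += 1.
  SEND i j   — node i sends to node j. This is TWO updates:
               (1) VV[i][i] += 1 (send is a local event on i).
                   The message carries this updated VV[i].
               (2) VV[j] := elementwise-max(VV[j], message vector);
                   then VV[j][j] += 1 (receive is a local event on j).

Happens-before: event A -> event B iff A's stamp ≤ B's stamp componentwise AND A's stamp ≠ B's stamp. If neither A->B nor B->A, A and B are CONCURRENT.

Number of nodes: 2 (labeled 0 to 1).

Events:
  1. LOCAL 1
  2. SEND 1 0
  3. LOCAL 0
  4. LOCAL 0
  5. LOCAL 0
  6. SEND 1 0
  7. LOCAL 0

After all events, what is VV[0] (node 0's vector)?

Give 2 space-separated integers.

Answer: 6 3

Derivation:
Initial: VV[0]=[0, 0]
Initial: VV[1]=[0, 0]
Event 1: LOCAL 1: VV[1][1]++ -> VV[1]=[0, 1]
Event 2: SEND 1->0: VV[1][1]++ -> VV[1]=[0, 2], msg_vec=[0, 2]; VV[0]=max(VV[0],msg_vec) then VV[0][0]++ -> VV[0]=[1, 2]
Event 3: LOCAL 0: VV[0][0]++ -> VV[0]=[2, 2]
Event 4: LOCAL 0: VV[0][0]++ -> VV[0]=[3, 2]
Event 5: LOCAL 0: VV[0][0]++ -> VV[0]=[4, 2]
Event 6: SEND 1->0: VV[1][1]++ -> VV[1]=[0, 3], msg_vec=[0, 3]; VV[0]=max(VV[0],msg_vec) then VV[0][0]++ -> VV[0]=[5, 3]
Event 7: LOCAL 0: VV[0][0]++ -> VV[0]=[6, 3]
Final vectors: VV[0]=[6, 3]; VV[1]=[0, 3]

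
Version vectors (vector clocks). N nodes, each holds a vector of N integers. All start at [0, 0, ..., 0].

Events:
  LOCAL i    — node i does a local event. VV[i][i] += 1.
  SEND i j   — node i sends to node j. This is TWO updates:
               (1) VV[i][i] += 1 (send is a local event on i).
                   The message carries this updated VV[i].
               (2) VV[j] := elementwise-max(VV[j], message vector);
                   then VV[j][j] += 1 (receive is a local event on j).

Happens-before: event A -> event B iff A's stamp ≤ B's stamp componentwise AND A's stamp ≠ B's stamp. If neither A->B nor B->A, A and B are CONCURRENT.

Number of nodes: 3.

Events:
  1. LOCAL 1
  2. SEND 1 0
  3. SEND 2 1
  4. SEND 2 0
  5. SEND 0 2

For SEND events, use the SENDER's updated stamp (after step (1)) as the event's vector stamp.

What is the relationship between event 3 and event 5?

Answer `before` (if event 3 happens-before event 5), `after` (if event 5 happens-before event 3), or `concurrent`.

Initial: VV[0]=[0, 0, 0]
Initial: VV[1]=[0, 0, 0]
Initial: VV[2]=[0, 0, 0]
Event 1: LOCAL 1: VV[1][1]++ -> VV[1]=[0, 1, 0]
Event 2: SEND 1->0: VV[1][1]++ -> VV[1]=[0, 2, 0], msg_vec=[0, 2, 0]; VV[0]=max(VV[0],msg_vec) then VV[0][0]++ -> VV[0]=[1, 2, 0]
Event 3: SEND 2->1: VV[2][2]++ -> VV[2]=[0, 0, 1], msg_vec=[0, 0, 1]; VV[1]=max(VV[1],msg_vec) then VV[1][1]++ -> VV[1]=[0, 3, 1]
Event 4: SEND 2->0: VV[2][2]++ -> VV[2]=[0, 0, 2], msg_vec=[0, 0, 2]; VV[0]=max(VV[0],msg_vec) then VV[0][0]++ -> VV[0]=[2, 2, 2]
Event 5: SEND 0->2: VV[0][0]++ -> VV[0]=[3, 2, 2], msg_vec=[3, 2, 2]; VV[2]=max(VV[2],msg_vec) then VV[2][2]++ -> VV[2]=[3, 2, 3]
Event 3 stamp: [0, 0, 1]
Event 5 stamp: [3, 2, 2]
[0, 0, 1] <= [3, 2, 2]? True
[3, 2, 2] <= [0, 0, 1]? False
Relation: before

Answer: before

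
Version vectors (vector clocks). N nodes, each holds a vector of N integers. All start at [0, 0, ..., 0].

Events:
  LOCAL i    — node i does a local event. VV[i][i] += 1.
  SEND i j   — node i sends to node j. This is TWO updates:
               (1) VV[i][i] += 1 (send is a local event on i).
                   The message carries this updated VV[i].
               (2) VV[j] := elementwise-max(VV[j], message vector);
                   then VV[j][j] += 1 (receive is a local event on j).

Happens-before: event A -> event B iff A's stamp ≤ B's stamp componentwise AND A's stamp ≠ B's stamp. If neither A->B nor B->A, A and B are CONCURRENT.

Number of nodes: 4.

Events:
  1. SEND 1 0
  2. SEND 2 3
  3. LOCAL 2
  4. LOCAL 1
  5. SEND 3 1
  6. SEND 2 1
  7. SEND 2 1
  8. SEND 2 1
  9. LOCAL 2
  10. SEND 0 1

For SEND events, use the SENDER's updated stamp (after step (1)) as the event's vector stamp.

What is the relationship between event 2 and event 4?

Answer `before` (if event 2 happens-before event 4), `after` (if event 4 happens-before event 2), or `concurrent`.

Answer: concurrent

Derivation:
Initial: VV[0]=[0, 0, 0, 0]
Initial: VV[1]=[0, 0, 0, 0]
Initial: VV[2]=[0, 0, 0, 0]
Initial: VV[3]=[0, 0, 0, 0]
Event 1: SEND 1->0: VV[1][1]++ -> VV[1]=[0, 1, 0, 0], msg_vec=[0, 1, 0, 0]; VV[0]=max(VV[0],msg_vec) then VV[0][0]++ -> VV[0]=[1, 1, 0, 0]
Event 2: SEND 2->3: VV[2][2]++ -> VV[2]=[0, 0, 1, 0], msg_vec=[0, 0, 1, 0]; VV[3]=max(VV[3],msg_vec) then VV[3][3]++ -> VV[3]=[0, 0, 1, 1]
Event 3: LOCAL 2: VV[2][2]++ -> VV[2]=[0, 0, 2, 0]
Event 4: LOCAL 1: VV[1][1]++ -> VV[1]=[0, 2, 0, 0]
Event 5: SEND 3->1: VV[3][3]++ -> VV[3]=[0, 0, 1, 2], msg_vec=[0, 0, 1, 2]; VV[1]=max(VV[1],msg_vec) then VV[1][1]++ -> VV[1]=[0, 3, 1, 2]
Event 6: SEND 2->1: VV[2][2]++ -> VV[2]=[0, 0, 3, 0], msg_vec=[0, 0, 3, 0]; VV[1]=max(VV[1],msg_vec) then VV[1][1]++ -> VV[1]=[0, 4, 3, 2]
Event 7: SEND 2->1: VV[2][2]++ -> VV[2]=[0, 0, 4, 0], msg_vec=[0, 0, 4, 0]; VV[1]=max(VV[1],msg_vec) then VV[1][1]++ -> VV[1]=[0, 5, 4, 2]
Event 8: SEND 2->1: VV[2][2]++ -> VV[2]=[0, 0, 5, 0], msg_vec=[0, 0, 5, 0]; VV[1]=max(VV[1],msg_vec) then VV[1][1]++ -> VV[1]=[0, 6, 5, 2]
Event 9: LOCAL 2: VV[2][2]++ -> VV[2]=[0, 0, 6, 0]
Event 10: SEND 0->1: VV[0][0]++ -> VV[0]=[2, 1, 0, 0], msg_vec=[2, 1, 0, 0]; VV[1]=max(VV[1],msg_vec) then VV[1][1]++ -> VV[1]=[2, 7, 5, 2]
Event 2 stamp: [0, 0, 1, 0]
Event 4 stamp: [0, 2, 0, 0]
[0, 0, 1, 0] <= [0, 2, 0, 0]? False
[0, 2, 0, 0] <= [0, 0, 1, 0]? False
Relation: concurrent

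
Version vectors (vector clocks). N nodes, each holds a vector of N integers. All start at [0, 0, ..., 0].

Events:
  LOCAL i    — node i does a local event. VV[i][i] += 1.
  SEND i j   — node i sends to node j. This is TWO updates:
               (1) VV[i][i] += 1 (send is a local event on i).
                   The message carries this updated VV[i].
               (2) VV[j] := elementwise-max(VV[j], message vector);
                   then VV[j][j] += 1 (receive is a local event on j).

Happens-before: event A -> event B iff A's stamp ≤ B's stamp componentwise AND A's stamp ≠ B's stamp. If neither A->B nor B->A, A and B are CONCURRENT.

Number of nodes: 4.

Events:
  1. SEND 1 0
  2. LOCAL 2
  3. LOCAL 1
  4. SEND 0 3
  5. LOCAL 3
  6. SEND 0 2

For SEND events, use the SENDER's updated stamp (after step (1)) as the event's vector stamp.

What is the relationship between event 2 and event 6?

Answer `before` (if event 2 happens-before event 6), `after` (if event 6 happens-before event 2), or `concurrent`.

Initial: VV[0]=[0, 0, 0, 0]
Initial: VV[1]=[0, 0, 0, 0]
Initial: VV[2]=[0, 0, 0, 0]
Initial: VV[3]=[0, 0, 0, 0]
Event 1: SEND 1->0: VV[1][1]++ -> VV[1]=[0, 1, 0, 0], msg_vec=[0, 1, 0, 0]; VV[0]=max(VV[0],msg_vec) then VV[0][0]++ -> VV[0]=[1, 1, 0, 0]
Event 2: LOCAL 2: VV[2][2]++ -> VV[2]=[0, 0, 1, 0]
Event 3: LOCAL 1: VV[1][1]++ -> VV[1]=[0, 2, 0, 0]
Event 4: SEND 0->3: VV[0][0]++ -> VV[0]=[2, 1, 0, 0], msg_vec=[2, 1, 0, 0]; VV[3]=max(VV[3],msg_vec) then VV[3][3]++ -> VV[3]=[2, 1, 0, 1]
Event 5: LOCAL 3: VV[3][3]++ -> VV[3]=[2, 1, 0, 2]
Event 6: SEND 0->2: VV[0][0]++ -> VV[0]=[3, 1, 0, 0], msg_vec=[3, 1, 0, 0]; VV[2]=max(VV[2],msg_vec) then VV[2][2]++ -> VV[2]=[3, 1, 2, 0]
Event 2 stamp: [0, 0, 1, 0]
Event 6 stamp: [3, 1, 0, 0]
[0, 0, 1, 0] <= [3, 1, 0, 0]? False
[3, 1, 0, 0] <= [0, 0, 1, 0]? False
Relation: concurrent

Answer: concurrent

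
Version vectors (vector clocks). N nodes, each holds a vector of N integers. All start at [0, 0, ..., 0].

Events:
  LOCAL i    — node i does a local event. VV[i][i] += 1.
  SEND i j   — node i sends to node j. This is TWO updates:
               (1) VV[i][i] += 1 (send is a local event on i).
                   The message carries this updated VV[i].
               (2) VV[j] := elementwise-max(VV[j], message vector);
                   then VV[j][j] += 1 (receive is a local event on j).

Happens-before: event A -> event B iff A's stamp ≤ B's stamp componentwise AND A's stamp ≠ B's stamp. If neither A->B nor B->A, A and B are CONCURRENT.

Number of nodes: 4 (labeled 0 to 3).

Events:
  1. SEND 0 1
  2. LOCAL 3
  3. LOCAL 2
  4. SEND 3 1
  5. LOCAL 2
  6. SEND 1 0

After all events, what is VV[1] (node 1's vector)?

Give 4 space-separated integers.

Initial: VV[0]=[0, 0, 0, 0]
Initial: VV[1]=[0, 0, 0, 0]
Initial: VV[2]=[0, 0, 0, 0]
Initial: VV[3]=[0, 0, 0, 0]
Event 1: SEND 0->1: VV[0][0]++ -> VV[0]=[1, 0, 0, 0], msg_vec=[1, 0, 0, 0]; VV[1]=max(VV[1],msg_vec) then VV[1][1]++ -> VV[1]=[1, 1, 0, 0]
Event 2: LOCAL 3: VV[3][3]++ -> VV[3]=[0, 0, 0, 1]
Event 3: LOCAL 2: VV[2][2]++ -> VV[2]=[0, 0, 1, 0]
Event 4: SEND 3->1: VV[3][3]++ -> VV[3]=[0, 0, 0, 2], msg_vec=[0, 0, 0, 2]; VV[1]=max(VV[1],msg_vec) then VV[1][1]++ -> VV[1]=[1, 2, 0, 2]
Event 5: LOCAL 2: VV[2][2]++ -> VV[2]=[0, 0, 2, 0]
Event 6: SEND 1->0: VV[1][1]++ -> VV[1]=[1, 3, 0, 2], msg_vec=[1, 3, 0, 2]; VV[0]=max(VV[0],msg_vec) then VV[0][0]++ -> VV[0]=[2, 3, 0, 2]
Final vectors: VV[0]=[2, 3, 0, 2]; VV[1]=[1, 3, 0, 2]; VV[2]=[0, 0, 2, 0]; VV[3]=[0, 0, 0, 2]

Answer: 1 3 0 2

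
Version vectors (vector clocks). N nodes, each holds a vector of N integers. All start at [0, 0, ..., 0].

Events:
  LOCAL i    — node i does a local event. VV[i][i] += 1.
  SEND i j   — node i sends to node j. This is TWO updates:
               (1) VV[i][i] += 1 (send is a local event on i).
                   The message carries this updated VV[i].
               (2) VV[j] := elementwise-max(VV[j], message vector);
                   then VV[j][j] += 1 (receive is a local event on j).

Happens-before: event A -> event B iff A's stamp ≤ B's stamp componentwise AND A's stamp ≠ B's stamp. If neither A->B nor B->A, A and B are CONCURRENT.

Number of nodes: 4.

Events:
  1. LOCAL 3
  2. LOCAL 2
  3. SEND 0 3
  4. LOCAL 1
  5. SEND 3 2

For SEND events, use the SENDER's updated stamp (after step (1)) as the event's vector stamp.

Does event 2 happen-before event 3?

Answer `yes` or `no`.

Answer: no

Derivation:
Initial: VV[0]=[0, 0, 0, 0]
Initial: VV[1]=[0, 0, 0, 0]
Initial: VV[2]=[0, 0, 0, 0]
Initial: VV[3]=[0, 0, 0, 0]
Event 1: LOCAL 3: VV[3][3]++ -> VV[3]=[0, 0, 0, 1]
Event 2: LOCAL 2: VV[2][2]++ -> VV[2]=[0, 0, 1, 0]
Event 3: SEND 0->3: VV[0][0]++ -> VV[0]=[1, 0, 0, 0], msg_vec=[1, 0, 0, 0]; VV[3]=max(VV[3],msg_vec) then VV[3][3]++ -> VV[3]=[1, 0, 0, 2]
Event 4: LOCAL 1: VV[1][1]++ -> VV[1]=[0, 1, 0, 0]
Event 5: SEND 3->2: VV[3][3]++ -> VV[3]=[1, 0, 0, 3], msg_vec=[1, 0, 0, 3]; VV[2]=max(VV[2],msg_vec) then VV[2][2]++ -> VV[2]=[1, 0, 2, 3]
Event 2 stamp: [0, 0, 1, 0]
Event 3 stamp: [1, 0, 0, 0]
[0, 0, 1, 0] <= [1, 0, 0, 0]? False. Equal? False. Happens-before: False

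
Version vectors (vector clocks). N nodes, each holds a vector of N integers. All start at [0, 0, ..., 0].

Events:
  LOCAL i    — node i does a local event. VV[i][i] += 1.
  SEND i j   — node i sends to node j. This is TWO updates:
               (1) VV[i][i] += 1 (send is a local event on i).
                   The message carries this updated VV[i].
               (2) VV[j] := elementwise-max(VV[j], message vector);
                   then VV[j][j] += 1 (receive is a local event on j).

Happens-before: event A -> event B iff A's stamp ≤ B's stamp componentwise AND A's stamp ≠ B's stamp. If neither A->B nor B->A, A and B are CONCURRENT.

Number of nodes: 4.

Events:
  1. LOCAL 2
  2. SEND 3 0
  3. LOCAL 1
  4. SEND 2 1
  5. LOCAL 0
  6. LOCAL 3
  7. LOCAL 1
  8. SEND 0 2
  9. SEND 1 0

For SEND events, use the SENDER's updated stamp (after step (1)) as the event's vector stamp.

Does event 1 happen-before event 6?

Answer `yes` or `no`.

Initial: VV[0]=[0, 0, 0, 0]
Initial: VV[1]=[0, 0, 0, 0]
Initial: VV[2]=[0, 0, 0, 0]
Initial: VV[3]=[0, 0, 0, 0]
Event 1: LOCAL 2: VV[2][2]++ -> VV[2]=[0, 0, 1, 0]
Event 2: SEND 3->0: VV[3][3]++ -> VV[3]=[0, 0, 0, 1], msg_vec=[0, 0, 0, 1]; VV[0]=max(VV[0],msg_vec) then VV[0][0]++ -> VV[0]=[1, 0, 0, 1]
Event 3: LOCAL 1: VV[1][1]++ -> VV[1]=[0, 1, 0, 0]
Event 4: SEND 2->1: VV[2][2]++ -> VV[2]=[0, 0, 2, 0], msg_vec=[0, 0, 2, 0]; VV[1]=max(VV[1],msg_vec) then VV[1][1]++ -> VV[1]=[0, 2, 2, 0]
Event 5: LOCAL 0: VV[0][0]++ -> VV[0]=[2, 0, 0, 1]
Event 6: LOCAL 3: VV[3][3]++ -> VV[3]=[0, 0, 0, 2]
Event 7: LOCAL 1: VV[1][1]++ -> VV[1]=[0, 3, 2, 0]
Event 8: SEND 0->2: VV[0][0]++ -> VV[0]=[3, 0, 0, 1], msg_vec=[3, 0, 0, 1]; VV[2]=max(VV[2],msg_vec) then VV[2][2]++ -> VV[2]=[3, 0, 3, 1]
Event 9: SEND 1->0: VV[1][1]++ -> VV[1]=[0, 4, 2, 0], msg_vec=[0, 4, 2, 0]; VV[0]=max(VV[0],msg_vec) then VV[0][0]++ -> VV[0]=[4, 4, 2, 1]
Event 1 stamp: [0, 0, 1, 0]
Event 6 stamp: [0, 0, 0, 2]
[0, 0, 1, 0] <= [0, 0, 0, 2]? False. Equal? False. Happens-before: False

Answer: no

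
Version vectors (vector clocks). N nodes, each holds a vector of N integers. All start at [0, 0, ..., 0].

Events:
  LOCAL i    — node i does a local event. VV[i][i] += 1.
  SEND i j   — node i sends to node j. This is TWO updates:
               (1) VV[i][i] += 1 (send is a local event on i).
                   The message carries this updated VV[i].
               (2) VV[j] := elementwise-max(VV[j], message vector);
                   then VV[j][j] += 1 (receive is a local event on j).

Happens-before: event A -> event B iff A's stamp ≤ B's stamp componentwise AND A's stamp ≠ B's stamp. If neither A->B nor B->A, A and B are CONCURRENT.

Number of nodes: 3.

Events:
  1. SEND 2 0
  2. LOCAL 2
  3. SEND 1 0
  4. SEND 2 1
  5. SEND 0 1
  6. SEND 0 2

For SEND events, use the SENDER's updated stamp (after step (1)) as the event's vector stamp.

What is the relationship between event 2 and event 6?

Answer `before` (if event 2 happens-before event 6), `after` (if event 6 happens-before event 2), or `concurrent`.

Answer: concurrent

Derivation:
Initial: VV[0]=[0, 0, 0]
Initial: VV[1]=[0, 0, 0]
Initial: VV[2]=[0, 0, 0]
Event 1: SEND 2->0: VV[2][2]++ -> VV[2]=[0, 0, 1], msg_vec=[0, 0, 1]; VV[0]=max(VV[0],msg_vec) then VV[0][0]++ -> VV[0]=[1, 0, 1]
Event 2: LOCAL 2: VV[2][2]++ -> VV[2]=[0, 0, 2]
Event 3: SEND 1->0: VV[1][1]++ -> VV[1]=[0, 1, 0], msg_vec=[0, 1, 0]; VV[0]=max(VV[0],msg_vec) then VV[0][0]++ -> VV[0]=[2, 1, 1]
Event 4: SEND 2->1: VV[2][2]++ -> VV[2]=[0, 0, 3], msg_vec=[0, 0, 3]; VV[1]=max(VV[1],msg_vec) then VV[1][1]++ -> VV[1]=[0, 2, 3]
Event 5: SEND 0->1: VV[0][0]++ -> VV[0]=[3, 1, 1], msg_vec=[3, 1, 1]; VV[1]=max(VV[1],msg_vec) then VV[1][1]++ -> VV[1]=[3, 3, 3]
Event 6: SEND 0->2: VV[0][0]++ -> VV[0]=[4, 1, 1], msg_vec=[4, 1, 1]; VV[2]=max(VV[2],msg_vec) then VV[2][2]++ -> VV[2]=[4, 1, 4]
Event 2 stamp: [0, 0, 2]
Event 6 stamp: [4, 1, 1]
[0, 0, 2] <= [4, 1, 1]? False
[4, 1, 1] <= [0, 0, 2]? False
Relation: concurrent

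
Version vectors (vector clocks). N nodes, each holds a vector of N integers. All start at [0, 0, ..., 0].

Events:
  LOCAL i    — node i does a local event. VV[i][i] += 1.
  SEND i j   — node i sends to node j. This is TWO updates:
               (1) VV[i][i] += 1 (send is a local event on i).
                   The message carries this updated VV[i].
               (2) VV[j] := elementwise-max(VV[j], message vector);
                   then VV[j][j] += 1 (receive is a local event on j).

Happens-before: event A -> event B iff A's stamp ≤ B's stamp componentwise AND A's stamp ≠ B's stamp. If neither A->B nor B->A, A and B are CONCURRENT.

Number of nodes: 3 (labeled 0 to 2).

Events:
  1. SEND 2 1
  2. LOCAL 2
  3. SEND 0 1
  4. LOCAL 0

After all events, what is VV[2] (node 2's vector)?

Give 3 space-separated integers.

Answer: 0 0 2

Derivation:
Initial: VV[0]=[0, 0, 0]
Initial: VV[1]=[0, 0, 0]
Initial: VV[2]=[0, 0, 0]
Event 1: SEND 2->1: VV[2][2]++ -> VV[2]=[0, 0, 1], msg_vec=[0, 0, 1]; VV[1]=max(VV[1],msg_vec) then VV[1][1]++ -> VV[1]=[0, 1, 1]
Event 2: LOCAL 2: VV[2][2]++ -> VV[2]=[0, 0, 2]
Event 3: SEND 0->1: VV[0][0]++ -> VV[0]=[1, 0, 0], msg_vec=[1, 0, 0]; VV[1]=max(VV[1],msg_vec) then VV[1][1]++ -> VV[1]=[1, 2, 1]
Event 4: LOCAL 0: VV[0][0]++ -> VV[0]=[2, 0, 0]
Final vectors: VV[0]=[2, 0, 0]; VV[1]=[1, 2, 1]; VV[2]=[0, 0, 2]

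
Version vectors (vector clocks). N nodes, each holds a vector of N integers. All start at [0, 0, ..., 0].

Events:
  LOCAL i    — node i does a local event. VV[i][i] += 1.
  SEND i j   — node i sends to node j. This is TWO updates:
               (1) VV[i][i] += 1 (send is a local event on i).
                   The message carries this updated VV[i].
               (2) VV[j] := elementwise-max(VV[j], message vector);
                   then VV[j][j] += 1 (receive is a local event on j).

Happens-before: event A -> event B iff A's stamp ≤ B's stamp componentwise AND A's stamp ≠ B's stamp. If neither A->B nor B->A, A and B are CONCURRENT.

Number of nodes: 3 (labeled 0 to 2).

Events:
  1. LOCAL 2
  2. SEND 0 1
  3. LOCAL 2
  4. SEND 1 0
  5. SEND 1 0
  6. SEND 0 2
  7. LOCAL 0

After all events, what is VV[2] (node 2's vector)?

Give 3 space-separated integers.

Answer: 4 3 3

Derivation:
Initial: VV[0]=[0, 0, 0]
Initial: VV[1]=[0, 0, 0]
Initial: VV[2]=[0, 0, 0]
Event 1: LOCAL 2: VV[2][2]++ -> VV[2]=[0, 0, 1]
Event 2: SEND 0->1: VV[0][0]++ -> VV[0]=[1, 0, 0], msg_vec=[1, 0, 0]; VV[1]=max(VV[1],msg_vec) then VV[1][1]++ -> VV[1]=[1, 1, 0]
Event 3: LOCAL 2: VV[2][2]++ -> VV[2]=[0, 0, 2]
Event 4: SEND 1->0: VV[1][1]++ -> VV[1]=[1, 2, 0], msg_vec=[1, 2, 0]; VV[0]=max(VV[0],msg_vec) then VV[0][0]++ -> VV[0]=[2, 2, 0]
Event 5: SEND 1->0: VV[1][1]++ -> VV[1]=[1, 3, 0], msg_vec=[1, 3, 0]; VV[0]=max(VV[0],msg_vec) then VV[0][0]++ -> VV[0]=[3, 3, 0]
Event 6: SEND 0->2: VV[0][0]++ -> VV[0]=[4, 3, 0], msg_vec=[4, 3, 0]; VV[2]=max(VV[2],msg_vec) then VV[2][2]++ -> VV[2]=[4, 3, 3]
Event 7: LOCAL 0: VV[0][0]++ -> VV[0]=[5, 3, 0]
Final vectors: VV[0]=[5, 3, 0]; VV[1]=[1, 3, 0]; VV[2]=[4, 3, 3]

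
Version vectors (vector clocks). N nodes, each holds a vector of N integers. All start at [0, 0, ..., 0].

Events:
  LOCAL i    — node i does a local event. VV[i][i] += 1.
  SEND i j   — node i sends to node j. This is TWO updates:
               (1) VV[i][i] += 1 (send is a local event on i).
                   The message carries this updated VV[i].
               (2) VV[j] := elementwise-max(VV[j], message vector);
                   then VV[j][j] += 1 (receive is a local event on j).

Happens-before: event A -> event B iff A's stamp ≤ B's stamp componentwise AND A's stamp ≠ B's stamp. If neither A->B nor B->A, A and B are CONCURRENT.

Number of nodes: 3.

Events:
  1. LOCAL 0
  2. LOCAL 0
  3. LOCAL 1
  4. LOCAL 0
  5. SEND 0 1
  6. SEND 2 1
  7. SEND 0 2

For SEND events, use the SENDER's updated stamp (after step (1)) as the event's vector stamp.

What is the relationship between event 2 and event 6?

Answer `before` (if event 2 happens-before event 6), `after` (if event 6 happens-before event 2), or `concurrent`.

Initial: VV[0]=[0, 0, 0]
Initial: VV[1]=[0, 0, 0]
Initial: VV[2]=[0, 0, 0]
Event 1: LOCAL 0: VV[0][0]++ -> VV[0]=[1, 0, 0]
Event 2: LOCAL 0: VV[0][0]++ -> VV[0]=[2, 0, 0]
Event 3: LOCAL 1: VV[1][1]++ -> VV[1]=[0, 1, 0]
Event 4: LOCAL 0: VV[0][0]++ -> VV[0]=[3, 0, 0]
Event 5: SEND 0->1: VV[0][0]++ -> VV[0]=[4, 0, 0], msg_vec=[4, 0, 0]; VV[1]=max(VV[1],msg_vec) then VV[1][1]++ -> VV[1]=[4, 2, 0]
Event 6: SEND 2->1: VV[2][2]++ -> VV[2]=[0, 0, 1], msg_vec=[0, 0, 1]; VV[1]=max(VV[1],msg_vec) then VV[1][1]++ -> VV[1]=[4, 3, 1]
Event 7: SEND 0->2: VV[0][0]++ -> VV[0]=[5, 0, 0], msg_vec=[5, 0, 0]; VV[2]=max(VV[2],msg_vec) then VV[2][2]++ -> VV[2]=[5, 0, 2]
Event 2 stamp: [2, 0, 0]
Event 6 stamp: [0, 0, 1]
[2, 0, 0] <= [0, 0, 1]? False
[0, 0, 1] <= [2, 0, 0]? False
Relation: concurrent

Answer: concurrent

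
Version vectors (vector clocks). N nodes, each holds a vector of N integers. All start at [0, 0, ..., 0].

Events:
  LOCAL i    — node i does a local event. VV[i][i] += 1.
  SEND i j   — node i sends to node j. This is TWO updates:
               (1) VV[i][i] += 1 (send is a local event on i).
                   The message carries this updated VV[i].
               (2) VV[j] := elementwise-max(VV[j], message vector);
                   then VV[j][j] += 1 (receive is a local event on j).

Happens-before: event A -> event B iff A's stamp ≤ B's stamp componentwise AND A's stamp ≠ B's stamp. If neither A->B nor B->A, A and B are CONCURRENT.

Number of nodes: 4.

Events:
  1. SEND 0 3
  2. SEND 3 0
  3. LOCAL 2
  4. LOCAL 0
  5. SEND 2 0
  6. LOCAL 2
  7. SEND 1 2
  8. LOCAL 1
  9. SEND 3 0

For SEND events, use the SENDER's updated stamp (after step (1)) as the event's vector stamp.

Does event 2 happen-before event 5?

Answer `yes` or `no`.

Answer: no

Derivation:
Initial: VV[0]=[0, 0, 0, 0]
Initial: VV[1]=[0, 0, 0, 0]
Initial: VV[2]=[0, 0, 0, 0]
Initial: VV[3]=[0, 0, 0, 0]
Event 1: SEND 0->3: VV[0][0]++ -> VV[0]=[1, 0, 0, 0], msg_vec=[1, 0, 0, 0]; VV[3]=max(VV[3],msg_vec) then VV[3][3]++ -> VV[3]=[1, 0, 0, 1]
Event 2: SEND 3->0: VV[3][3]++ -> VV[3]=[1, 0, 0, 2], msg_vec=[1, 0, 0, 2]; VV[0]=max(VV[0],msg_vec) then VV[0][0]++ -> VV[0]=[2, 0, 0, 2]
Event 3: LOCAL 2: VV[2][2]++ -> VV[2]=[0, 0, 1, 0]
Event 4: LOCAL 0: VV[0][0]++ -> VV[0]=[3, 0, 0, 2]
Event 5: SEND 2->0: VV[2][2]++ -> VV[2]=[0, 0, 2, 0], msg_vec=[0, 0, 2, 0]; VV[0]=max(VV[0],msg_vec) then VV[0][0]++ -> VV[0]=[4, 0, 2, 2]
Event 6: LOCAL 2: VV[2][2]++ -> VV[2]=[0, 0, 3, 0]
Event 7: SEND 1->2: VV[1][1]++ -> VV[1]=[0, 1, 0, 0], msg_vec=[0, 1, 0, 0]; VV[2]=max(VV[2],msg_vec) then VV[2][2]++ -> VV[2]=[0, 1, 4, 0]
Event 8: LOCAL 1: VV[1][1]++ -> VV[1]=[0, 2, 0, 0]
Event 9: SEND 3->0: VV[3][3]++ -> VV[3]=[1, 0, 0, 3], msg_vec=[1, 0, 0, 3]; VV[0]=max(VV[0],msg_vec) then VV[0][0]++ -> VV[0]=[5, 0, 2, 3]
Event 2 stamp: [1, 0, 0, 2]
Event 5 stamp: [0, 0, 2, 0]
[1, 0, 0, 2] <= [0, 0, 2, 0]? False. Equal? False. Happens-before: False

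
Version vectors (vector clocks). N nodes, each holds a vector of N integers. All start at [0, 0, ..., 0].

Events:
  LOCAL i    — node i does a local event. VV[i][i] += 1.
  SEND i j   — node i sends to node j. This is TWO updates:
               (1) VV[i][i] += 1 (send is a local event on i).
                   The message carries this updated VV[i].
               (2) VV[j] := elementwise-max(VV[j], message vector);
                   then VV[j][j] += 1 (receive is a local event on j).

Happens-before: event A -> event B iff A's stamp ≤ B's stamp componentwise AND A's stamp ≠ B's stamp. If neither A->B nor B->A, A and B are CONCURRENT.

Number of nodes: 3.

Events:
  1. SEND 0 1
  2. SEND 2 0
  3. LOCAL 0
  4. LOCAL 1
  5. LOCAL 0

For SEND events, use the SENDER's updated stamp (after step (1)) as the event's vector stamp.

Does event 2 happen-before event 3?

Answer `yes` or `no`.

Answer: yes

Derivation:
Initial: VV[0]=[0, 0, 0]
Initial: VV[1]=[0, 0, 0]
Initial: VV[2]=[0, 0, 0]
Event 1: SEND 0->1: VV[0][0]++ -> VV[0]=[1, 0, 0], msg_vec=[1, 0, 0]; VV[1]=max(VV[1],msg_vec) then VV[1][1]++ -> VV[1]=[1, 1, 0]
Event 2: SEND 2->0: VV[2][2]++ -> VV[2]=[0, 0, 1], msg_vec=[0, 0, 1]; VV[0]=max(VV[0],msg_vec) then VV[0][0]++ -> VV[0]=[2, 0, 1]
Event 3: LOCAL 0: VV[0][0]++ -> VV[0]=[3, 0, 1]
Event 4: LOCAL 1: VV[1][1]++ -> VV[1]=[1, 2, 0]
Event 5: LOCAL 0: VV[0][0]++ -> VV[0]=[4, 0, 1]
Event 2 stamp: [0, 0, 1]
Event 3 stamp: [3, 0, 1]
[0, 0, 1] <= [3, 0, 1]? True. Equal? False. Happens-before: True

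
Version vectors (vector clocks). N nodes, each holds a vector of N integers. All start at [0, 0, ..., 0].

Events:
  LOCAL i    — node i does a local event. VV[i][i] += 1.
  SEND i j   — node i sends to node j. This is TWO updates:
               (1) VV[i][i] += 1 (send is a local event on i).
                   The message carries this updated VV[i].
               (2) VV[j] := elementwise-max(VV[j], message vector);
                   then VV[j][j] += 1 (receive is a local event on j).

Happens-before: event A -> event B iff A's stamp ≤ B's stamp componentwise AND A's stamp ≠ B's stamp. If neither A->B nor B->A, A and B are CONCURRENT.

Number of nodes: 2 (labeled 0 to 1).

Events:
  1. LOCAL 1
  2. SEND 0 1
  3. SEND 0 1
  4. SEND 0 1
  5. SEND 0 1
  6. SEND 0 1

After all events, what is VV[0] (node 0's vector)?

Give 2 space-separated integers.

Answer: 5 0

Derivation:
Initial: VV[0]=[0, 0]
Initial: VV[1]=[0, 0]
Event 1: LOCAL 1: VV[1][1]++ -> VV[1]=[0, 1]
Event 2: SEND 0->1: VV[0][0]++ -> VV[0]=[1, 0], msg_vec=[1, 0]; VV[1]=max(VV[1],msg_vec) then VV[1][1]++ -> VV[1]=[1, 2]
Event 3: SEND 0->1: VV[0][0]++ -> VV[0]=[2, 0], msg_vec=[2, 0]; VV[1]=max(VV[1],msg_vec) then VV[1][1]++ -> VV[1]=[2, 3]
Event 4: SEND 0->1: VV[0][0]++ -> VV[0]=[3, 0], msg_vec=[3, 0]; VV[1]=max(VV[1],msg_vec) then VV[1][1]++ -> VV[1]=[3, 4]
Event 5: SEND 0->1: VV[0][0]++ -> VV[0]=[4, 0], msg_vec=[4, 0]; VV[1]=max(VV[1],msg_vec) then VV[1][1]++ -> VV[1]=[4, 5]
Event 6: SEND 0->1: VV[0][0]++ -> VV[0]=[5, 0], msg_vec=[5, 0]; VV[1]=max(VV[1],msg_vec) then VV[1][1]++ -> VV[1]=[5, 6]
Final vectors: VV[0]=[5, 0]; VV[1]=[5, 6]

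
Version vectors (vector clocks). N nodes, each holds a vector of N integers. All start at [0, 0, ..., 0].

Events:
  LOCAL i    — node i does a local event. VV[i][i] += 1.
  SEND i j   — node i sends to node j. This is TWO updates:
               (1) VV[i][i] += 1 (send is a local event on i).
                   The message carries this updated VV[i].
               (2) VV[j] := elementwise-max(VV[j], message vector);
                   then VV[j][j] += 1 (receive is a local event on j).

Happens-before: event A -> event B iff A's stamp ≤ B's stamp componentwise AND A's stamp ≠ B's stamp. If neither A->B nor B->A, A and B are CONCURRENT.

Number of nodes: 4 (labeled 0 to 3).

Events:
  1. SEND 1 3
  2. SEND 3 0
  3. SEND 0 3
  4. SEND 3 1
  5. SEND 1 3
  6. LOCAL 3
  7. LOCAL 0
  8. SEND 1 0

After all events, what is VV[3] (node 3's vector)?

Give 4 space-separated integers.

Answer: 2 3 0 6

Derivation:
Initial: VV[0]=[0, 0, 0, 0]
Initial: VV[1]=[0, 0, 0, 0]
Initial: VV[2]=[0, 0, 0, 0]
Initial: VV[3]=[0, 0, 0, 0]
Event 1: SEND 1->3: VV[1][1]++ -> VV[1]=[0, 1, 0, 0], msg_vec=[0, 1, 0, 0]; VV[3]=max(VV[3],msg_vec) then VV[3][3]++ -> VV[3]=[0, 1, 0, 1]
Event 2: SEND 3->0: VV[3][3]++ -> VV[3]=[0, 1, 0, 2], msg_vec=[0, 1, 0, 2]; VV[0]=max(VV[0],msg_vec) then VV[0][0]++ -> VV[0]=[1, 1, 0, 2]
Event 3: SEND 0->3: VV[0][0]++ -> VV[0]=[2, 1, 0, 2], msg_vec=[2, 1, 0, 2]; VV[3]=max(VV[3],msg_vec) then VV[3][3]++ -> VV[3]=[2, 1, 0, 3]
Event 4: SEND 3->1: VV[3][3]++ -> VV[3]=[2, 1, 0, 4], msg_vec=[2, 1, 0, 4]; VV[1]=max(VV[1],msg_vec) then VV[1][1]++ -> VV[1]=[2, 2, 0, 4]
Event 5: SEND 1->3: VV[1][1]++ -> VV[1]=[2, 3, 0, 4], msg_vec=[2, 3, 0, 4]; VV[3]=max(VV[3],msg_vec) then VV[3][3]++ -> VV[3]=[2, 3, 0, 5]
Event 6: LOCAL 3: VV[3][3]++ -> VV[3]=[2, 3, 0, 6]
Event 7: LOCAL 0: VV[0][0]++ -> VV[0]=[3, 1, 0, 2]
Event 8: SEND 1->0: VV[1][1]++ -> VV[1]=[2, 4, 0, 4], msg_vec=[2, 4, 0, 4]; VV[0]=max(VV[0],msg_vec) then VV[0][0]++ -> VV[0]=[4, 4, 0, 4]
Final vectors: VV[0]=[4, 4, 0, 4]; VV[1]=[2, 4, 0, 4]; VV[2]=[0, 0, 0, 0]; VV[3]=[2, 3, 0, 6]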